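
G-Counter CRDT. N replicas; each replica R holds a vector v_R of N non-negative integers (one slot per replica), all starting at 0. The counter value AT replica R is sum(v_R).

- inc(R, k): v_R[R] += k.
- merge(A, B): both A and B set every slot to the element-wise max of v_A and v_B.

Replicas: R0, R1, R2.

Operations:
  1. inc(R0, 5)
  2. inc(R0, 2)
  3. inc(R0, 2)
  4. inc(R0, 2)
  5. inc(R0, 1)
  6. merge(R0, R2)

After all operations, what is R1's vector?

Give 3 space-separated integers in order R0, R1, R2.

Answer: 0 0 0

Derivation:
Op 1: inc R0 by 5 -> R0=(5,0,0) value=5
Op 2: inc R0 by 2 -> R0=(7,0,0) value=7
Op 3: inc R0 by 2 -> R0=(9,0,0) value=9
Op 4: inc R0 by 2 -> R0=(11,0,0) value=11
Op 5: inc R0 by 1 -> R0=(12,0,0) value=12
Op 6: merge R0<->R2 -> R0=(12,0,0) R2=(12,0,0)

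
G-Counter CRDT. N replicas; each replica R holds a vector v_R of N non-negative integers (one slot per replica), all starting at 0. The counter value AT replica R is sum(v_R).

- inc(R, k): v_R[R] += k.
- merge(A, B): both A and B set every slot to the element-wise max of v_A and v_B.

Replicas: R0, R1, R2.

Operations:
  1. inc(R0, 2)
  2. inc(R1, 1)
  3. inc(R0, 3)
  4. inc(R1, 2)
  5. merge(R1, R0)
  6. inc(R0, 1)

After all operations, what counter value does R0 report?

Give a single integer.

Answer: 9

Derivation:
Op 1: inc R0 by 2 -> R0=(2,0,0) value=2
Op 2: inc R1 by 1 -> R1=(0,1,0) value=1
Op 3: inc R0 by 3 -> R0=(5,0,0) value=5
Op 4: inc R1 by 2 -> R1=(0,3,0) value=3
Op 5: merge R1<->R0 -> R1=(5,3,0) R0=(5,3,0)
Op 6: inc R0 by 1 -> R0=(6,3,0) value=9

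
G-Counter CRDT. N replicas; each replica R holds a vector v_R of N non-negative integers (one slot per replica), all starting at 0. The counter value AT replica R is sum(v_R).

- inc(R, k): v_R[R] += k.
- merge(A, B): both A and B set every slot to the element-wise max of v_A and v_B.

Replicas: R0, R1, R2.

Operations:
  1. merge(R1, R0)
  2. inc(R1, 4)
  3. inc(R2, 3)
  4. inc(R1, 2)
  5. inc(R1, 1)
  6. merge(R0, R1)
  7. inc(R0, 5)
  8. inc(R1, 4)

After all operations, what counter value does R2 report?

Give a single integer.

Op 1: merge R1<->R0 -> R1=(0,0,0) R0=(0,0,0)
Op 2: inc R1 by 4 -> R1=(0,4,0) value=4
Op 3: inc R2 by 3 -> R2=(0,0,3) value=3
Op 4: inc R1 by 2 -> R1=(0,6,0) value=6
Op 5: inc R1 by 1 -> R1=(0,7,0) value=7
Op 6: merge R0<->R1 -> R0=(0,7,0) R1=(0,7,0)
Op 7: inc R0 by 5 -> R0=(5,7,0) value=12
Op 8: inc R1 by 4 -> R1=(0,11,0) value=11

Answer: 3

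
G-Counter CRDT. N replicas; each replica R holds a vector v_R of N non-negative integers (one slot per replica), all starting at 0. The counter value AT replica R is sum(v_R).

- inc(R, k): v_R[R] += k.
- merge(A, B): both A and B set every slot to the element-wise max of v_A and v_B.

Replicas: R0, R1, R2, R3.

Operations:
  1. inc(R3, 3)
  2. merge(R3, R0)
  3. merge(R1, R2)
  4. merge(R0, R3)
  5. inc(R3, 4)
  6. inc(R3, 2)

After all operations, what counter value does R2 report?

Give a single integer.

Op 1: inc R3 by 3 -> R3=(0,0,0,3) value=3
Op 2: merge R3<->R0 -> R3=(0,0,0,3) R0=(0,0,0,3)
Op 3: merge R1<->R2 -> R1=(0,0,0,0) R2=(0,0,0,0)
Op 4: merge R0<->R3 -> R0=(0,0,0,3) R3=(0,0,0,3)
Op 5: inc R3 by 4 -> R3=(0,0,0,7) value=7
Op 6: inc R3 by 2 -> R3=(0,0,0,9) value=9

Answer: 0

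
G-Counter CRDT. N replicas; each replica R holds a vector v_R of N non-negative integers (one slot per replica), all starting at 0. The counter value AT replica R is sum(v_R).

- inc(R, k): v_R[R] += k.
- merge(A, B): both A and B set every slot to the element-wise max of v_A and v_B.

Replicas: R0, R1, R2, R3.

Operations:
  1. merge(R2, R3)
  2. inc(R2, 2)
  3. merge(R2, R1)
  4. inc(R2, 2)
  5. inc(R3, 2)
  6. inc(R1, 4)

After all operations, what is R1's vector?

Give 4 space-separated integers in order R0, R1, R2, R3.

Op 1: merge R2<->R3 -> R2=(0,0,0,0) R3=(0,0,0,0)
Op 2: inc R2 by 2 -> R2=(0,0,2,0) value=2
Op 3: merge R2<->R1 -> R2=(0,0,2,0) R1=(0,0,2,0)
Op 4: inc R2 by 2 -> R2=(0,0,4,0) value=4
Op 5: inc R3 by 2 -> R3=(0,0,0,2) value=2
Op 6: inc R1 by 4 -> R1=(0,4,2,0) value=6

Answer: 0 4 2 0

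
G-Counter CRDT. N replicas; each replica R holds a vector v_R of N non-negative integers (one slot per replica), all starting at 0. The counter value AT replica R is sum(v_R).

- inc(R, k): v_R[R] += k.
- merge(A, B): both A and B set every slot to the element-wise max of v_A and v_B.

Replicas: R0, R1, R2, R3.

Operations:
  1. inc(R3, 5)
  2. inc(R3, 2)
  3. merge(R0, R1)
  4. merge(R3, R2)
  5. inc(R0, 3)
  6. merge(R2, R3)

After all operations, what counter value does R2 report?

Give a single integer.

Op 1: inc R3 by 5 -> R3=(0,0,0,5) value=5
Op 2: inc R3 by 2 -> R3=(0,0,0,7) value=7
Op 3: merge R0<->R1 -> R0=(0,0,0,0) R1=(0,0,0,0)
Op 4: merge R3<->R2 -> R3=(0,0,0,7) R2=(0,0,0,7)
Op 5: inc R0 by 3 -> R0=(3,0,0,0) value=3
Op 6: merge R2<->R3 -> R2=(0,0,0,7) R3=(0,0,0,7)

Answer: 7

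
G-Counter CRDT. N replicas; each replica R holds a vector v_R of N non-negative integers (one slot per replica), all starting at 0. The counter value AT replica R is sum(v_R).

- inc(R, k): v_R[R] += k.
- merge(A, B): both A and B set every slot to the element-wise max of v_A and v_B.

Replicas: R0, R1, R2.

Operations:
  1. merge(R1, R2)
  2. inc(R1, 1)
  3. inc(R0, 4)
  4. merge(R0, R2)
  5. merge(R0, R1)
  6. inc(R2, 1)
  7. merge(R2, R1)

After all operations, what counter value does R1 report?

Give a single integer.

Op 1: merge R1<->R2 -> R1=(0,0,0) R2=(0,0,0)
Op 2: inc R1 by 1 -> R1=(0,1,0) value=1
Op 3: inc R0 by 4 -> R0=(4,0,0) value=4
Op 4: merge R0<->R2 -> R0=(4,0,0) R2=(4,0,0)
Op 5: merge R0<->R1 -> R0=(4,1,0) R1=(4,1,0)
Op 6: inc R2 by 1 -> R2=(4,0,1) value=5
Op 7: merge R2<->R1 -> R2=(4,1,1) R1=(4,1,1)

Answer: 6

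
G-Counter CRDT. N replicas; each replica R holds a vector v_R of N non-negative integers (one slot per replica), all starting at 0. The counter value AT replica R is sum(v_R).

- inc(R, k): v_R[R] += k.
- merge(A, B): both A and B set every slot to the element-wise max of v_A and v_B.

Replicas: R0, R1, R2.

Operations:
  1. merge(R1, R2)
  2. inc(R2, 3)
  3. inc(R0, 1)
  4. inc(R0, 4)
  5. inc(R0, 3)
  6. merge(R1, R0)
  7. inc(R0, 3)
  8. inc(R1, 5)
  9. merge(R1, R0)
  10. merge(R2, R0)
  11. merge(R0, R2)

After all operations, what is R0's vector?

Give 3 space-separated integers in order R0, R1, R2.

Answer: 11 5 3

Derivation:
Op 1: merge R1<->R2 -> R1=(0,0,0) R2=(0,0,0)
Op 2: inc R2 by 3 -> R2=(0,0,3) value=3
Op 3: inc R0 by 1 -> R0=(1,0,0) value=1
Op 4: inc R0 by 4 -> R0=(5,0,0) value=5
Op 5: inc R0 by 3 -> R0=(8,0,0) value=8
Op 6: merge R1<->R0 -> R1=(8,0,0) R0=(8,0,0)
Op 7: inc R0 by 3 -> R0=(11,0,0) value=11
Op 8: inc R1 by 5 -> R1=(8,5,0) value=13
Op 9: merge R1<->R0 -> R1=(11,5,0) R0=(11,5,0)
Op 10: merge R2<->R0 -> R2=(11,5,3) R0=(11,5,3)
Op 11: merge R0<->R2 -> R0=(11,5,3) R2=(11,5,3)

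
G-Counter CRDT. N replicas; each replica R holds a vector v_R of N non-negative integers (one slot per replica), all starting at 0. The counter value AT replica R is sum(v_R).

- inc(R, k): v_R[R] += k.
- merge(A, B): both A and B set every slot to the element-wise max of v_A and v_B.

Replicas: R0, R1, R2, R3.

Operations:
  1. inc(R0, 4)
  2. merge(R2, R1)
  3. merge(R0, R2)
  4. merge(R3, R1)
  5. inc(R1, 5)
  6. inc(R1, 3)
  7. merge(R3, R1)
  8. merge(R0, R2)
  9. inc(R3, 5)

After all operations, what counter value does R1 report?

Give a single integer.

Op 1: inc R0 by 4 -> R0=(4,0,0,0) value=4
Op 2: merge R2<->R1 -> R2=(0,0,0,0) R1=(0,0,0,0)
Op 3: merge R0<->R2 -> R0=(4,0,0,0) R2=(4,0,0,0)
Op 4: merge R3<->R1 -> R3=(0,0,0,0) R1=(0,0,0,0)
Op 5: inc R1 by 5 -> R1=(0,5,0,0) value=5
Op 6: inc R1 by 3 -> R1=(0,8,0,0) value=8
Op 7: merge R3<->R1 -> R3=(0,8,0,0) R1=(0,8,0,0)
Op 8: merge R0<->R2 -> R0=(4,0,0,0) R2=(4,0,0,0)
Op 9: inc R3 by 5 -> R3=(0,8,0,5) value=13

Answer: 8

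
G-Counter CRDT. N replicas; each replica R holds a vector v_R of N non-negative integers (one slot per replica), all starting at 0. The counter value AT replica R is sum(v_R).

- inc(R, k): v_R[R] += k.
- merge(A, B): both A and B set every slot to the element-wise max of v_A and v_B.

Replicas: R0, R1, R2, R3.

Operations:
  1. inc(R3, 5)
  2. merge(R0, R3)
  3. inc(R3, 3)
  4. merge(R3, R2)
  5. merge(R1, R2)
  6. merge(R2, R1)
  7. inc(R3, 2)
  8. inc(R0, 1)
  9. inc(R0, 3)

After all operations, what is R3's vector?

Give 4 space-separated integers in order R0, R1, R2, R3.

Op 1: inc R3 by 5 -> R3=(0,0,0,5) value=5
Op 2: merge R0<->R3 -> R0=(0,0,0,5) R3=(0,0,0,5)
Op 3: inc R3 by 3 -> R3=(0,0,0,8) value=8
Op 4: merge R3<->R2 -> R3=(0,0,0,8) R2=(0,0,0,8)
Op 5: merge R1<->R2 -> R1=(0,0,0,8) R2=(0,0,0,8)
Op 6: merge R2<->R1 -> R2=(0,0,0,8) R1=(0,0,0,8)
Op 7: inc R3 by 2 -> R3=(0,0,0,10) value=10
Op 8: inc R0 by 1 -> R0=(1,0,0,5) value=6
Op 9: inc R0 by 3 -> R0=(4,0,0,5) value=9

Answer: 0 0 0 10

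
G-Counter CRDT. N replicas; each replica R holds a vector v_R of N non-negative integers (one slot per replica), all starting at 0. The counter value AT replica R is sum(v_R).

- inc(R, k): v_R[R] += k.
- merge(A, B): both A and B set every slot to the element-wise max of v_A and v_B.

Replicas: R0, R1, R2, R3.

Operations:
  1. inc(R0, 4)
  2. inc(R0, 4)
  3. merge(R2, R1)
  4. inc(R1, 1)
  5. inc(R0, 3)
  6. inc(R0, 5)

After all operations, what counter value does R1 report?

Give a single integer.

Op 1: inc R0 by 4 -> R0=(4,0,0,0) value=4
Op 2: inc R0 by 4 -> R0=(8,0,0,0) value=8
Op 3: merge R2<->R1 -> R2=(0,0,0,0) R1=(0,0,0,0)
Op 4: inc R1 by 1 -> R1=(0,1,0,0) value=1
Op 5: inc R0 by 3 -> R0=(11,0,0,0) value=11
Op 6: inc R0 by 5 -> R0=(16,0,0,0) value=16

Answer: 1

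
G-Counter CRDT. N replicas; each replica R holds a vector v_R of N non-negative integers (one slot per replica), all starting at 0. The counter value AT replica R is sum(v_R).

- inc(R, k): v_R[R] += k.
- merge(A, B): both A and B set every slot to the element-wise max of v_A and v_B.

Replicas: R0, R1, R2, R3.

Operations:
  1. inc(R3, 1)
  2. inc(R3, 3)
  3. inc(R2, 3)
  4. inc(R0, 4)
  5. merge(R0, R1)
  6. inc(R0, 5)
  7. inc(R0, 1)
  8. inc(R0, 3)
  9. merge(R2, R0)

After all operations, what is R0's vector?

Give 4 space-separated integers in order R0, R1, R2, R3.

Op 1: inc R3 by 1 -> R3=(0,0,0,1) value=1
Op 2: inc R3 by 3 -> R3=(0,0,0,4) value=4
Op 3: inc R2 by 3 -> R2=(0,0,3,0) value=3
Op 4: inc R0 by 4 -> R0=(4,0,0,0) value=4
Op 5: merge R0<->R1 -> R0=(4,0,0,0) R1=(4,0,0,0)
Op 6: inc R0 by 5 -> R0=(9,0,0,0) value=9
Op 7: inc R0 by 1 -> R0=(10,0,0,0) value=10
Op 8: inc R0 by 3 -> R0=(13,0,0,0) value=13
Op 9: merge R2<->R0 -> R2=(13,0,3,0) R0=(13,0,3,0)

Answer: 13 0 3 0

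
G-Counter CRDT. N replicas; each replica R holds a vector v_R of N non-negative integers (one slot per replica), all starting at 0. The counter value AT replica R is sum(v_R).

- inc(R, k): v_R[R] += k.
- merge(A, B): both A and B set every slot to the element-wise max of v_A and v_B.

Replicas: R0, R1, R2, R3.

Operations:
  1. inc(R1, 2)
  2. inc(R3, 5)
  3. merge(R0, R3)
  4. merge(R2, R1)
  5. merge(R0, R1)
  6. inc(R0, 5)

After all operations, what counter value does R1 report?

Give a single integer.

Op 1: inc R1 by 2 -> R1=(0,2,0,0) value=2
Op 2: inc R3 by 5 -> R3=(0,0,0,5) value=5
Op 3: merge R0<->R3 -> R0=(0,0,0,5) R3=(0,0,0,5)
Op 4: merge R2<->R1 -> R2=(0,2,0,0) R1=(0,2,0,0)
Op 5: merge R0<->R1 -> R0=(0,2,0,5) R1=(0,2,0,5)
Op 6: inc R0 by 5 -> R0=(5,2,0,5) value=12

Answer: 7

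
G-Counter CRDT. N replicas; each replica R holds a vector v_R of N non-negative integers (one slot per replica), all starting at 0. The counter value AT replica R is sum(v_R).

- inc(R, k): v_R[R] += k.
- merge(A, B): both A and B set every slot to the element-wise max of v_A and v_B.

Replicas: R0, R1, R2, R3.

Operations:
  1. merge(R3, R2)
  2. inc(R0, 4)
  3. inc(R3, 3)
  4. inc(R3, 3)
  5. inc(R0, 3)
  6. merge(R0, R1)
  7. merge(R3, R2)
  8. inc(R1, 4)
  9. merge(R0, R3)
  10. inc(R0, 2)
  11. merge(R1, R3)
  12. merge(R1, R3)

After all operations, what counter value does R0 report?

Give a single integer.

Op 1: merge R3<->R2 -> R3=(0,0,0,0) R2=(0,0,0,0)
Op 2: inc R0 by 4 -> R0=(4,0,0,0) value=4
Op 3: inc R3 by 3 -> R3=(0,0,0,3) value=3
Op 4: inc R3 by 3 -> R3=(0,0,0,6) value=6
Op 5: inc R0 by 3 -> R0=(7,0,0,0) value=7
Op 6: merge R0<->R1 -> R0=(7,0,0,0) R1=(7,0,0,0)
Op 7: merge R3<->R2 -> R3=(0,0,0,6) R2=(0,0,0,6)
Op 8: inc R1 by 4 -> R1=(7,4,0,0) value=11
Op 9: merge R0<->R3 -> R0=(7,0,0,6) R3=(7,0,0,6)
Op 10: inc R0 by 2 -> R0=(9,0,0,6) value=15
Op 11: merge R1<->R3 -> R1=(7,4,0,6) R3=(7,4,0,6)
Op 12: merge R1<->R3 -> R1=(7,4,0,6) R3=(7,4,0,6)

Answer: 15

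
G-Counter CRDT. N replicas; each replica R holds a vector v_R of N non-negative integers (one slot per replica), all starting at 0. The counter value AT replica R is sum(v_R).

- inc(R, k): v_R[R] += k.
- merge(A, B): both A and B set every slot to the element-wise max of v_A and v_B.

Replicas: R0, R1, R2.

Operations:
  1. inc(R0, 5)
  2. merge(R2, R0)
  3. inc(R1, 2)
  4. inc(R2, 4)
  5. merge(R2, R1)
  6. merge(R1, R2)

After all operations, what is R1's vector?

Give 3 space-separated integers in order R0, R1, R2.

Answer: 5 2 4

Derivation:
Op 1: inc R0 by 5 -> R0=(5,0,0) value=5
Op 2: merge R2<->R0 -> R2=(5,0,0) R0=(5,0,0)
Op 3: inc R1 by 2 -> R1=(0,2,0) value=2
Op 4: inc R2 by 4 -> R2=(5,0,4) value=9
Op 5: merge R2<->R1 -> R2=(5,2,4) R1=(5,2,4)
Op 6: merge R1<->R2 -> R1=(5,2,4) R2=(5,2,4)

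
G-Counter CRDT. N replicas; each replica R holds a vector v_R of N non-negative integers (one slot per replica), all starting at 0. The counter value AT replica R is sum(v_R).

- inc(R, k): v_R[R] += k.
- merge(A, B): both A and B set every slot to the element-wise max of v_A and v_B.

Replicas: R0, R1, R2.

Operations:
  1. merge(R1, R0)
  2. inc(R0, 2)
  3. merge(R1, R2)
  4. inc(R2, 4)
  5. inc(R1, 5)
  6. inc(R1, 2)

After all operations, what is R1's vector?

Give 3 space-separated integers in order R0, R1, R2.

Answer: 0 7 0

Derivation:
Op 1: merge R1<->R0 -> R1=(0,0,0) R0=(0,0,0)
Op 2: inc R0 by 2 -> R0=(2,0,0) value=2
Op 3: merge R1<->R2 -> R1=(0,0,0) R2=(0,0,0)
Op 4: inc R2 by 4 -> R2=(0,0,4) value=4
Op 5: inc R1 by 5 -> R1=(0,5,0) value=5
Op 6: inc R1 by 2 -> R1=(0,7,0) value=7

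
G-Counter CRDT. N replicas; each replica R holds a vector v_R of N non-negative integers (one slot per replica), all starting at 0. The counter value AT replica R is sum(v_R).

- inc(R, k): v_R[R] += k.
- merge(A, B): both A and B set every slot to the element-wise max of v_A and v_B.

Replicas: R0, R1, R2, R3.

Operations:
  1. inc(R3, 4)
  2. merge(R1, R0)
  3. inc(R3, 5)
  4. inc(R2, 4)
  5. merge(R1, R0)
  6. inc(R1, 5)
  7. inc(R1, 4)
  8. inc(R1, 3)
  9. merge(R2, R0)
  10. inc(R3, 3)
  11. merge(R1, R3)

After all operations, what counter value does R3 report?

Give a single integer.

Answer: 24

Derivation:
Op 1: inc R3 by 4 -> R3=(0,0,0,4) value=4
Op 2: merge R1<->R0 -> R1=(0,0,0,0) R0=(0,0,0,0)
Op 3: inc R3 by 5 -> R3=(0,0,0,9) value=9
Op 4: inc R2 by 4 -> R2=(0,0,4,0) value=4
Op 5: merge R1<->R0 -> R1=(0,0,0,0) R0=(0,0,0,0)
Op 6: inc R1 by 5 -> R1=(0,5,0,0) value=5
Op 7: inc R1 by 4 -> R1=(0,9,0,0) value=9
Op 8: inc R1 by 3 -> R1=(0,12,0,0) value=12
Op 9: merge R2<->R0 -> R2=(0,0,4,0) R0=(0,0,4,0)
Op 10: inc R3 by 3 -> R3=(0,0,0,12) value=12
Op 11: merge R1<->R3 -> R1=(0,12,0,12) R3=(0,12,0,12)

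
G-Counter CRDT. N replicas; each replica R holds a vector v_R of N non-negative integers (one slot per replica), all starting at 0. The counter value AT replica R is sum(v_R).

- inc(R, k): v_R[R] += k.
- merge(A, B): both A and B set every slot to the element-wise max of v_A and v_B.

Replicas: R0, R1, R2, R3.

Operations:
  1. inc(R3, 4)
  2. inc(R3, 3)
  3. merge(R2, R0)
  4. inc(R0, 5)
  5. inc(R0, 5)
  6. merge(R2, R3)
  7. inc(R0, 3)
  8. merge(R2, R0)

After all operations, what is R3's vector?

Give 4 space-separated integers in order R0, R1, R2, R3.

Answer: 0 0 0 7

Derivation:
Op 1: inc R3 by 4 -> R3=(0,0,0,4) value=4
Op 2: inc R3 by 3 -> R3=(0,0,0,7) value=7
Op 3: merge R2<->R0 -> R2=(0,0,0,0) R0=(0,0,0,0)
Op 4: inc R0 by 5 -> R0=(5,0,0,0) value=5
Op 5: inc R0 by 5 -> R0=(10,0,0,0) value=10
Op 6: merge R2<->R3 -> R2=(0,0,0,7) R3=(0,0,0,7)
Op 7: inc R0 by 3 -> R0=(13,0,0,0) value=13
Op 8: merge R2<->R0 -> R2=(13,0,0,7) R0=(13,0,0,7)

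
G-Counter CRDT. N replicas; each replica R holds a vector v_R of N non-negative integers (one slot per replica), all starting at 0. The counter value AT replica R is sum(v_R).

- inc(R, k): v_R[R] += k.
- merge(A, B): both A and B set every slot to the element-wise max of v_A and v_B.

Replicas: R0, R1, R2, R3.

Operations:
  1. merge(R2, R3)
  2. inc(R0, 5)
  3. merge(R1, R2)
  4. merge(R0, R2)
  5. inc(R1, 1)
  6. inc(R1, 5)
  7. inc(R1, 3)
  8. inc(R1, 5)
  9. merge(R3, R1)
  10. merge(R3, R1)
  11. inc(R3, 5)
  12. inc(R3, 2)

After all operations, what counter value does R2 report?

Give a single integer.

Op 1: merge R2<->R3 -> R2=(0,0,0,0) R3=(0,0,0,0)
Op 2: inc R0 by 5 -> R0=(5,0,0,0) value=5
Op 3: merge R1<->R2 -> R1=(0,0,0,0) R2=(0,0,0,0)
Op 4: merge R0<->R2 -> R0=(5,0,0,0) R2=(5,0,0,0)
Op 5: inc R1 by 1 -> R1=(0,1,0,0) value=1
Op 6: inc R1 by 5 -> R1=(0,6,0,0) value=6
Op 7: inc R1 by 3 -> R1=(0,9,0,0) value=9
Op 8: inc R1 by 5 -> R1=(0,14,0,0) value=14
Op 9: merge R3<->R1 -> R3=(0,14,0,0) R1=(0,14,0,0)
Op 10: merge R3<->R1 -> R3=(0,14,0,0) R1=(0,14,0,0)
Op 11: inc R3 by 5 -> R3=(0,14,0,5) value=19
Op 12: inc R3 by 2 -> R3=(0,14,0,7) value=21

Answer: 5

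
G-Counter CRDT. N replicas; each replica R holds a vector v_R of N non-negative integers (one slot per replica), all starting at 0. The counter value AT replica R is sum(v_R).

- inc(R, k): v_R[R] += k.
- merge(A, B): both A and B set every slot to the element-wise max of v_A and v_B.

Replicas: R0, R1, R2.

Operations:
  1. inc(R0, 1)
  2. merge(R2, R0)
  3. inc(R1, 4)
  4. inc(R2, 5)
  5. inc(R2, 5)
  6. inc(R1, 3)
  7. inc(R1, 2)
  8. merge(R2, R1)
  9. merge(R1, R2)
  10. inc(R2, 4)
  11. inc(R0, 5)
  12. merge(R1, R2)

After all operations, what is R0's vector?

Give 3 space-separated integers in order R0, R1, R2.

Answer: 6 0 0

Derivation:
Op 1: inc R0 by 1 -> R0=(1,0,0) value=1
Op 2: merge R2<->R0 -> R2=(1,0,0) R0=(1,0,0)
Op 3: inc R1 by 4 -> R1=(0,4,0) value=4
Op 4: inc R2 by 5 -> R2=(1,0,5) value=6
Op 5: inc R2 by 5 -> R2=(1,0,10) value=11
Op 6: inc R1 by 3 -> R1=(0,7,0) value=7
Op 7: inc R1 by 2 -> R1=(0,9,0) value=9
Op 8: merge R2<->R1 -> R2=(1,9,10) R1=(1,9,10)
Op 9: merge R1<->R2 -> R1=(1,9,10) R2=(1,9,10)
Op 10: inc R2 by 4 -> R2=(1,9,14) value=24
Op 11: inc R0 by 5 -> R0=(6,0,0) value=6
Op 12: merge R1<->R2 -> R1=(1,9,14) R2=(1,9,14)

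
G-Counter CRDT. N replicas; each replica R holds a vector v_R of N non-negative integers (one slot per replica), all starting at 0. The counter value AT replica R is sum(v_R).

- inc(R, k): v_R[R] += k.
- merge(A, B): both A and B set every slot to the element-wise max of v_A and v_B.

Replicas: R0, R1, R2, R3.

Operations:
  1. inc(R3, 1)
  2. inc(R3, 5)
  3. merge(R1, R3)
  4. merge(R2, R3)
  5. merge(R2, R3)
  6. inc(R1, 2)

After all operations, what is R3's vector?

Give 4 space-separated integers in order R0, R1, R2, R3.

Answer: 0 0 0 6

Derivation:
Op 1: inc R3 by 1 -> R3=(0,0,0,1) value=1
Op 2: inc R3 by 5 -> R3=(0,0,0,6) value=6
Op 3: merge R1<->R3 -> R1=(0,0,0,6) R3=(0,0,0,6)
Op 4: merge R2<->R3 -> R2=(0,0,0,6) R3=(0,0,0,6)
Op 5: merge R2<->R3 -> R2=(0,0,0,6) R3=(0,0,0,6)
Op 6: inc R1 by 2 -> R1=(0,2,0,6) value=8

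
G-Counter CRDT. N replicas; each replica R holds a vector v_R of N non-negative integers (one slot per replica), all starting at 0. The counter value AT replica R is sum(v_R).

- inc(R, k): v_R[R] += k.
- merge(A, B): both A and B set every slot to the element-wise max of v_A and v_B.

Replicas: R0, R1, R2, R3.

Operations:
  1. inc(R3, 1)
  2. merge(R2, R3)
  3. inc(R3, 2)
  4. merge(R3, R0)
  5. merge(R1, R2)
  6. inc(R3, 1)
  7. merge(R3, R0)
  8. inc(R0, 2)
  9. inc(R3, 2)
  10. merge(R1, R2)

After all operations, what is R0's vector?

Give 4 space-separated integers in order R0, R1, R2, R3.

Op 1: inc R3 by 1 -> R3=(0,0,0,1) value=1
Op 2: merge R2<->R3 -> R2=(0,0,0,1) R3=(0,0,0,1)
Op 3: inc R3 by 2 -> R3=(0,0,0,3) value=3
Op 4: merge R3<->R0 -> R3=(0,0,0,3) R0=(0,0,0,3)
Op 5: merge R1<->R2 -> R1=(0,0,0,1) R2=(0,0,0,1)
Op 6: inc R3 by 1 -> R3=(0,0,0,4) value=4
Op 7: merge R3<->R0 -> R3=(0,0,0,4) R0=(0,0,0,4)
Op 8: inc R0 by 2 -> R0=(2,0,0,4) value=6
Op 9: inc R3 by 2 -> R3=(0,0,0,6) value=6
Op 10: merge R1<->R2 -> R1=(0,0,0,1) R2=(0,0,0,1)

Answer: 2 0 0 4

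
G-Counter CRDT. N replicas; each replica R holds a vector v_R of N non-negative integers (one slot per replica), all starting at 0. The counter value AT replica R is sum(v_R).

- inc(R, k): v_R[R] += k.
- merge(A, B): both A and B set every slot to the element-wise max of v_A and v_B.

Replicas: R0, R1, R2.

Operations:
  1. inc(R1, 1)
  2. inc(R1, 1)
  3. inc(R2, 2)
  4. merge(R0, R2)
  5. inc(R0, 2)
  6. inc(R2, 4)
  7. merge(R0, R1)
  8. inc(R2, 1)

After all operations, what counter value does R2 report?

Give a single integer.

Answer: 7

Derivation:
Op 1: inc R1 by 1 -> R1=(0,1,0) value=1
Op 2: inc R1 by 1 -> R1=(0,2,0) value=2
Op 3: inc R2 by 2 -> R2=(0,0,2) value=2
Op 4: merge R0<->R2 -> R0=(0,0,2) R2=(0,0,2)
Op 5: inc R0 by 2 -> R0=(2,0,2) value=4
Op 6: inc R2 by 4 -> R2=(0,0,6) value=6
Op 7: merge R0<->R1 -> R0=(2,2,2) R1=(2,2,2)
Op 8: inc R2 by 1 -> R2=(0,0,7) value=7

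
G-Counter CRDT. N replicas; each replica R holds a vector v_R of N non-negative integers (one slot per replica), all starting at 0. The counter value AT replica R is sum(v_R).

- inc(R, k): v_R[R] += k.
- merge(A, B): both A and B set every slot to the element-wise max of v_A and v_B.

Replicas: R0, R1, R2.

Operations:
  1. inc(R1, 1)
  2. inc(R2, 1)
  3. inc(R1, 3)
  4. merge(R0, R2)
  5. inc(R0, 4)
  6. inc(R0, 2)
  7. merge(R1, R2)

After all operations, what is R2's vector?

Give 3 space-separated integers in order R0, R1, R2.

Answer: 0 4 1

Derivation:
Op 1: inc R1 by 1 -> R1=(0,1,0) value=1
Op 2: inc R2 by 1 -> R2=(0,0,1) value=1
Op 3: inc R1 by 3 -> R1=(0,4,0) value=4
Op 4: merge R0<->R2 -> R0=(0,0,1) R2=(0,0,1)
Op 5: inc R0 by 4 -> R0=(4,0,1) value=5
Op 6: inc R0 by 2 -> R0=(6,0,1) value=7
Op 7: merge R1<->R2 -> R1=(0,4,1) R2=(0,4,1)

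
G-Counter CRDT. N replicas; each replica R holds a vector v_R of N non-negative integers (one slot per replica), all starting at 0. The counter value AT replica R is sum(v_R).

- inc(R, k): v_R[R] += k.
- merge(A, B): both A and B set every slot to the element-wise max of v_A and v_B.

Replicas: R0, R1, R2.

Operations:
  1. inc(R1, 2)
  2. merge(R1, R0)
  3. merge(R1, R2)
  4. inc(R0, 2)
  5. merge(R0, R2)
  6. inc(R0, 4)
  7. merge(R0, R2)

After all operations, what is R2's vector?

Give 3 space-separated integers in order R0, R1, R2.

Answer: 6 2 0

Derivation:
Op 1: inc R1 by 2 -> R1=(0,2,0) value=2
Op 2: merge R1<->R0 -> R1=(0,2,0) R0=(0,2,0)
Op 3: merge R1<->R2 -> R1=(0,2,0) R2=(0,2,0)
Op 4: inc R0 by 2 -> R0=(2,2,0) value=4
Op 5: merge R0<->R2 -> R0=(2,2,0) R2=(2,2,0)
Op 6: inc R0 by 4 -> R0=(6,2,0) value=8
Op 7: merge R0<->R2 -> R0=(6,2,0) R2=(6,2,0)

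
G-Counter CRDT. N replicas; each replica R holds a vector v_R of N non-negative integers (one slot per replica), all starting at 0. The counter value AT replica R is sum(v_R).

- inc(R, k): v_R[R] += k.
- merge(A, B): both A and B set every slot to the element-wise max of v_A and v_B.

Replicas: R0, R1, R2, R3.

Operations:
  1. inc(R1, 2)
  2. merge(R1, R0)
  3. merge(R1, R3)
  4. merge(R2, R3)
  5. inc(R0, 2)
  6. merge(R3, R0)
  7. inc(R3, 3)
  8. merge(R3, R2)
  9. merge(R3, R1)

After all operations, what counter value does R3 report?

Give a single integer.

Op 1: inc R1 by 2 -> R1=(0,2,0,0) value=2
Op 2: merge R1<->R0 -> R1=(0,2,0,0) R0=(0,2,0,0)
Op 3: merge R1<->R3 -> R1=(0,2,0,0) R3=(0,2,0,0)
Op 4: merge R2<->R3 -> R2=(0,2,0,0) R3=(0,2,0,0)
Op 5: inc R0 by 2 -> R0=(2,2,0,0) value=4
Op 6: merge R3<->R0 -> R3=(2,2,0,0) R0=(2,2,0,0)
Op 7: inc R3 by 3 -> R3=(2,2,0,3) value=7
Op 8: merge R3<->R2 -> R3=(2,2,0,3) R2=(2,2,0,3)
Op 9: merge R3<->R1 -> R3=(2,2,0,3) R1=(2,2,0,3)

Answer: 7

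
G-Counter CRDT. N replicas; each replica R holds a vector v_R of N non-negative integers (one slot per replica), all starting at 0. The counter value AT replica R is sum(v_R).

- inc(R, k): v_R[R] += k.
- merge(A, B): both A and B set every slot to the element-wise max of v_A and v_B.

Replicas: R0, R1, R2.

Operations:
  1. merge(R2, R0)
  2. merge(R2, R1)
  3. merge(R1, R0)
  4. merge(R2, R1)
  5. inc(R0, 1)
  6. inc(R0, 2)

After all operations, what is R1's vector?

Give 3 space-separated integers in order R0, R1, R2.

Op 1: merge R2<->R0 -> R2=(0,0,0) R0=(0,0,0)
Op 2: merge R2<->R1 -> R2=(0,0,0) R1=(0,0,0)
Op 3: merge R1<->R0 -> R1=(0,0,0) R0=(0,0,0)
Op 4: merge R2<->R1 -> R2=(0,0,0) R1=(0,0,0)
Op 5: inc R0 by 1 -> R0=(1,0,0) value=1
Op 6: inc R0 by 2 -> R0=(3,0,0) value=3

Answer: 0 0 0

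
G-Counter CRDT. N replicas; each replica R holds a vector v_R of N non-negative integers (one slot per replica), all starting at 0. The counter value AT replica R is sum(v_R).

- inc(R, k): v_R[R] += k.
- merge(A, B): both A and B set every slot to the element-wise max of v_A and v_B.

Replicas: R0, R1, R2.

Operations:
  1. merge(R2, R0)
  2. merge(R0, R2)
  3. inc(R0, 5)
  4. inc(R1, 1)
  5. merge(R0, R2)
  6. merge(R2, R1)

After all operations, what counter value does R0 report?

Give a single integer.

Op 1: merge R2<->R0 -> R2=(0,0,0) R0=(0,0,0)
Op 2: merge R0<->R2 -> R0=(0,0,0) R2=(0,0,0)
Op 3: inc R0 by 5 -> R0=(5,0,0) value=5
Op 4: inc R1 by 1 -> R1=(0,1,0) value=1
Op 5: merge R0<->R2 -> R0=(5,0,0) R2=(5,0,0)
Op 6: merge R2<->R1 -> R2=(5,1,0) R1=(5,1,0)

Answer: 5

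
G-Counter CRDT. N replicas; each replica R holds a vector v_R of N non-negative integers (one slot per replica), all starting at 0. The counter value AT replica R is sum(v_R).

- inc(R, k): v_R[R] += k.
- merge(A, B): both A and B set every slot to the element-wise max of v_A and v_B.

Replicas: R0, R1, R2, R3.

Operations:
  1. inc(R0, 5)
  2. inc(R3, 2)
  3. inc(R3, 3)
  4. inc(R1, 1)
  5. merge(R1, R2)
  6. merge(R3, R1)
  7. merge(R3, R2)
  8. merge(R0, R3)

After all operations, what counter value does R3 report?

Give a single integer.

Answer: 11

Derivation:
Op 1: inc R0 by 5 -> R0=(5,0,0,0) value=5
Op 2: inc R3 by 2 -> R3=(0,0,0,2) value=2
Op 3: inc R3 by 3 -> R3=(0,0,0,5) value=5
Op 4: inc R1 by 1 -> R1=(0,1,0,0) value=1
Op 5: merge R1<->R2 -> R1=(0,1,0,0) R2=(0,1,0,0)
Op 6: merge R3<->R1 -> R3=(0,1,0,5) R1=(0,1,0,5)
Op 7: merge R3<->R2 -> R3=(0,1,0,5) R2=(0,1,0,5)
Op 8: merge R0<->R3 -> R0=(5,1,0,5) R3=(5,1,0,5)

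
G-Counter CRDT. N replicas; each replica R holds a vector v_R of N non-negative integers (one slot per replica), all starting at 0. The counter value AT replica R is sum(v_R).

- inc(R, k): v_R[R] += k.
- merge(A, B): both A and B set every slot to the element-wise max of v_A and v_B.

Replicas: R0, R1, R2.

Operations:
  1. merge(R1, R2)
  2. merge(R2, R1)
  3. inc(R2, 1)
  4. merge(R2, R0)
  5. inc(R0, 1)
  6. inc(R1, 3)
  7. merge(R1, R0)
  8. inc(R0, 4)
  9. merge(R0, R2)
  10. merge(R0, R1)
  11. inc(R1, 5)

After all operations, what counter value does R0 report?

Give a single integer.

Answer: 9

Derivation:
Op 1: merge R1<->R2 -> R1=(0,0,0) R2=(0,0,0)
Op 2: merge R2<->R1 -> R2=(0,0,0) R1=(0,0,0)
Op 3: inc R2 by 1 -> R2=(0,0,1) value=1
Op 4: merge R2<->R0 -> R2=(0,0,1) R0=(0,0,1)
Op 5: inc R0 by 1 -> R0=(1,0,1) value=2
Op 6: inc R1 by 3 -> R1=(0,3,0) value=3
Op 7: merge R1<->R0 -> R1=(1,3,1) R0=(1,3,1)
Op 8: inc R0 by 4 -> R0=(5,3,1) value=9
Op 9: merge R0<->R2 -> R0=(5,3,1) R2=(5,3,1)
Op 10: merge R0<->R1 -> R0=(5,3,1) R1=(5,3,1)
Op 11: inc R1 by 5 -> R1=(5,8,1) value=14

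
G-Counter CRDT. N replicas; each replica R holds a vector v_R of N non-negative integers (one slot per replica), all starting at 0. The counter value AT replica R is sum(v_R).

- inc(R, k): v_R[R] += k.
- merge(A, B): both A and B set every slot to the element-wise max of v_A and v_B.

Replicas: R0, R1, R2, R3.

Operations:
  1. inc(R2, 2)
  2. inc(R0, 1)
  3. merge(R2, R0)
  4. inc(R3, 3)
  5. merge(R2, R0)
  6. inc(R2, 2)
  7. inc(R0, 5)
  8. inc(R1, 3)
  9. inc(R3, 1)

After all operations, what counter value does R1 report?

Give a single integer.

Op 1: inc R2 by 2 -> R2=(0,0,2,0) value=2
Op 2: inc R0 by 1 -> R0=(1,0,0,0) value=1
Op 3: merge R2<->R0 -> R2=(1,0,2,0) R0=(1,0,2,0)
Op 4: inc R3 by 3 -> R3=(0,0,0,3) value=3
Op 5: merge R2<->R0 -> R2=(1,0,2,0) R0=(1,0,2,0)
Op 6: inc R2 by 2 -> R2=(1,0,4,0) value=5
Op 7: inc R0 by 5 -> R0=(6,0,2,0) value=8
Op 8: inc R1 by 3 -> R1=(0,3,0,0) value=3
Op 9: inc R3 by 1 -> R3=(0,0,0,4) value=4

Answer: 3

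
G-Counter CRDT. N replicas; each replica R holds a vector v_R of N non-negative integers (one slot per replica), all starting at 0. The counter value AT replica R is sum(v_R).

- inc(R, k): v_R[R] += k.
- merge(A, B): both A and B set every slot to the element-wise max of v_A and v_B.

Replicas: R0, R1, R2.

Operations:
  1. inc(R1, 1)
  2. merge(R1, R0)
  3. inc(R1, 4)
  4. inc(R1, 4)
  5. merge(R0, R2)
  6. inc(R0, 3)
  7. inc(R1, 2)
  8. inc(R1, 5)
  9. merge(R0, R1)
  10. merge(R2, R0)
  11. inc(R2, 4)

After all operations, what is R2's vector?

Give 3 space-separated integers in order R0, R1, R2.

Answer: 3 16 4

Derivation:
Op 1: inc R1 by 1 -> R1=(0,1,0) value=1
Op 2: merge R1<->R0 -> R1=(0,1,0) R0=(0,1,0)
Op 3: inc R1 by 4 -> R1=(0,5,0) value=5
Op 4: inc R1 by 4 -> R1=(0,9,0) value=9
Op 5: merge R0<->R2 -> R0=(0,1,0) R2=(0,1,0)
Op 6: inc R0 by 3 -> R0=(3,1,0) value=4
Op 7: inc R1 by 2 -> R1=(0,11,0) value=11
Op 8: inc R1 by 5 -> R1=(0,16,0) value=16
Op 9: merge R0<->R1 -> R0=(3,16,0) R1=(3,16,0)
Op 10: merge R2<->R0 -> R2=(3,16,0) R0=(3,16,0)
Op 11: inc R2 by 4 -> R2=(3,16,4) value=23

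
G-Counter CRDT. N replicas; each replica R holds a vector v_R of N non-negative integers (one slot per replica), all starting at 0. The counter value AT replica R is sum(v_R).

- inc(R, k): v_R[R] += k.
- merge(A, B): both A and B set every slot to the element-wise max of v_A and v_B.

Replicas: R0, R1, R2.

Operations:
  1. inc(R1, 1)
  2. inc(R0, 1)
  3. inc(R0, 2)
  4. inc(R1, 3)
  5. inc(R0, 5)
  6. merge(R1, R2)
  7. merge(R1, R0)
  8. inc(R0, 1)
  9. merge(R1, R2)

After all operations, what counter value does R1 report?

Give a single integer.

Op 1: inc R1 by 1 -> R1=(0,1,0) value=1
Op 2: inc R0 by 1 -> R0=(1,0,0) value=1
Op 3: inc R0 by 2 -> R0=(3,0,0) value=3
Op 4: inc R1 by 3 -> R1=(0,4,0) value=4
Op 5: inc R0 by 5 -> R0=(8,0,0) value=8
Op 6: merge R1<->R2 -> R1=(0,4,0) R2=(0,4,0)
Op 7: merge R1<->R0 -> R1=(8,4,0) R0=(8,4,0)
Op 8: inc R0 by 1 -> R0=(9,4,0) value=13
Op 9: merge R1<->R2 -> R1=(8,4,0) R2=(8,4,0)

Answer: 12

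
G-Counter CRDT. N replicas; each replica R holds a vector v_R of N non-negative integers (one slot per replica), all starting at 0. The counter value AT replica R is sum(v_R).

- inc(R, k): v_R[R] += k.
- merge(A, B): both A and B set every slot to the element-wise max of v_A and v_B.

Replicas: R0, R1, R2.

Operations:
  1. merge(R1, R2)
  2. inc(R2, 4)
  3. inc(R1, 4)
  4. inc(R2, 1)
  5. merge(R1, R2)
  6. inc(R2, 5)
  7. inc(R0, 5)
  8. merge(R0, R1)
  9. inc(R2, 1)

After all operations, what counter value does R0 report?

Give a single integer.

Answer: 14

Derivation:
Op 1: merge R1<->R2 -> R1=(0,0,0) R2=(0,0,0)
Op 2: inc R2 by 4 -> R2=(0,0,4) value=4
Op 3: inc R1 by 4 -> R1=(0,4,0) value=4
Op 4: inc R2 by 1 -> R2=(0,0,5) value=5
Op 5: merge R1<->R2 -> R1=(0,4,5) R2=(0,4,5)
Op 6: inc R2 by 5 -> R2=(0,4,10) value=14
Op 7: inc R0 by 5 -> R0=(5,0,0) value=5
Op 8: merge R0<->R1 -> R0=(5,4,5) R1=(5,4,5)
Op 9: inc R2 by 1 -> R2=(0,4,11) value=15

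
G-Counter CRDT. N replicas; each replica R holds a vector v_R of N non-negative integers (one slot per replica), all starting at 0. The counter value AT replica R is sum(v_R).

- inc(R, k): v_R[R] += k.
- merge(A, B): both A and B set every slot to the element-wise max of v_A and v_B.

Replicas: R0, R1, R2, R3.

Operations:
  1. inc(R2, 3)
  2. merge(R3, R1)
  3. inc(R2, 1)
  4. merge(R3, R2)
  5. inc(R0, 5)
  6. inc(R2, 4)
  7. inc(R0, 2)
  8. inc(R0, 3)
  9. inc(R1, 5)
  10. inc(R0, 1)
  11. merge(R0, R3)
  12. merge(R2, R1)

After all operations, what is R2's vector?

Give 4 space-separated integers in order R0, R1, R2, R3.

Op 1: inc R2 by 3 -> R2=(0,0,3,0) value=3
Op 2: merge R3<->R1 -> R3=(0,0,0,0) R1=(0,0,0,0)
Op 3: inc R2 by 1 -> R2=(0,0,4,0) value=4
Op 4: merge R3<->R2 -> R3=(0,0,4,0) R2=(0,0,4,0)
Op 5: inc R0 by 5 -> R0=(5,0,0,0) value=5
Op 6: inc R2 by 4 -> R2=(0,0,8,0) value=8
Op 7: inc R0 by 2 -> R0=(7,0,0,0) value=7
Op 8: inc R0 by 3 -> R0=(10,0,0,0) value=10
Op 9: inc R1 by 5 -> R1=(0,5,0,0) value=5
Op 10: inc R0 by 1 -> R0=(11,0,0,0) value=11
Op 11: merge R0<->R3 -> R0=(11,0,4,0) R3=(11,0,4,0)
Op 12: merge R2<->R1 -> R2=(0,5,8,0) R1=(0,5,8,0)

Answer: 0 5 8 0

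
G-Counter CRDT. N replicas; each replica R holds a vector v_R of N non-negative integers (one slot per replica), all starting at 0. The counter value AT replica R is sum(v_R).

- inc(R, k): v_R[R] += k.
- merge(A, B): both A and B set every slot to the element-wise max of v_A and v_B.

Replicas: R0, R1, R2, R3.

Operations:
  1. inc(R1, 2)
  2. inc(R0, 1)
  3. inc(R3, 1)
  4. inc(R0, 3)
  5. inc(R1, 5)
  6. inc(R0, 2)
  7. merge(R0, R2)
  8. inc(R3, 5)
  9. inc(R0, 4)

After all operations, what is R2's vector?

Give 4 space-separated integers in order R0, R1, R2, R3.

Answer: 6 0 0 0

Derivation:
Op 1: inc R1 by 2 -> R1=(0,2,0,0) value=2
Op 2: inc R0 by 1 -> R0=(1,0,0,0) value=1
Op 3: inc R3 by 1 -> R3=(0,0,0,1) value=1
Op 4: inc R0 by 3 -> R0=(4,0,0,0) value=4
Op 5: inc R1 by 5 -> R1=(0,7,0,0) value=7
Op 6: inc R0 by 2 -> R0=(6,0,0,0) value=6
Op 7: merge R0<->R2 -> R0=(6,0,0,0) R2=(6,0,0,0)
Op 8: inc R3 by 5 -> R3=(0,0,0,6) value=6
Op 9: inc R0 by 4 -> R0=(10,0,0,0) value=10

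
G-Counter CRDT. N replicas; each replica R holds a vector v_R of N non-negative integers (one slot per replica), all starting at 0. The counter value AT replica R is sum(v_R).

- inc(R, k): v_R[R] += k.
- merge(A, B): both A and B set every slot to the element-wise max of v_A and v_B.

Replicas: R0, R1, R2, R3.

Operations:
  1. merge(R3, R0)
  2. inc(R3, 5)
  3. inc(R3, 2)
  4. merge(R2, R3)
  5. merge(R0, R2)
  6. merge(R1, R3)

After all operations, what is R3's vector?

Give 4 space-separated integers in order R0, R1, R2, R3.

Op 1: merge R3<->R0 -> R3=(0,0,0,0) R0=(0,0,0,0)
Op 2: inc R3 by 5 -> R3=(0,0,0,5) value=5
Op 3: inc R3 by 2 -> R3=(0,0,0,7) value=7
Op 4: merge R2<->R3 -> R2=(0,0,0,7) R3=(0,0,0,7)
Op 5: merge R0<->R2 -> R0=(0,0,0,7) R2=(0,0,0,7)
Op 6: merge R1<->R3 -> R1=(0,0,0,7) R3=(0,0,0,7)

Answer: 0 0 0 7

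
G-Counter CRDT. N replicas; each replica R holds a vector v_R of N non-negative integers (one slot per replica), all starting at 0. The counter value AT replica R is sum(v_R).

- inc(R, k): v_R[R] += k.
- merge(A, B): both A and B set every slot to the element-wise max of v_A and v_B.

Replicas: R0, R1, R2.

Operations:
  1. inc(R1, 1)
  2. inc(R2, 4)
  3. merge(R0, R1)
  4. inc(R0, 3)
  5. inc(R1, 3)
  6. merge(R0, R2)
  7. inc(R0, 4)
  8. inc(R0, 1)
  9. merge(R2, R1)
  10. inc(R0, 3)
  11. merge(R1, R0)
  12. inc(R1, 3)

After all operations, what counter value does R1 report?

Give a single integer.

Answer: 22

Derivation:
Op 1: inc R1 by 1 -> R1=(0,1,0) value=1
Op 2: inc R2 by 4 -> R2=(0,0,4) value=4
Op 3: merge R0<->R1 -> R0=(0,1,0) R1=(0,1,0)
Op 4: inc R0 by 3 -> R0=(3,1,0) value=4
Op 5: inc R1 by 3 -> R1=(0,4,0) value=4
Op 6: merge R0<->R2 -> R0=(3,1,4) R2=(3,1,4)
Op 7: inc R0 by 4 -> R0=(7,1,4) value=12
Op 8: inc R0 by 1 -> R0=(8,1,4) value=13
Op 9: merge R2<->R1 -> R2=(3,4,4) R1=(3,4,4)
Op 10: inc R0 by 3 -> R0=(11,1,4) value=16
Op 11: merge R1<->R0 -> R1=(11,4,4) R0=(11,4,4)
Op 12: inc R1 by 3 -> R1=(11,7,4) value=22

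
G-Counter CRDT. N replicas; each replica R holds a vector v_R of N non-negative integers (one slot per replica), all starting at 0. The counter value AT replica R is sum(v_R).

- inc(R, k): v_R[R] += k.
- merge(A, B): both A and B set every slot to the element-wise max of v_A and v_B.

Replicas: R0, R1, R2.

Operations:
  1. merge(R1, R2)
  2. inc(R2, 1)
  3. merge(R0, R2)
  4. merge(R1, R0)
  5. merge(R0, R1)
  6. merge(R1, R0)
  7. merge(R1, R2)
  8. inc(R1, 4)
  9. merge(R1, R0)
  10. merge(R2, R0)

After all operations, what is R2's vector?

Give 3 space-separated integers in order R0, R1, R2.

Answer: 0 4 1

Derivation:
Op 1: merge R1<->R2 -> R1=(0,0,0) R2=(0,0,0)
Op 2: inc R2 by 1 -> R2=(0,0,1) value=1
Op 3: merge R0<->R2 -> R0=(0,0,1) R2=(0,0,1)
Op 4: merge R1<->R0 -> R1=(0,0,1) R0=(0,0,1)
Op 5: merge R0<->R1 -> R0=(0,0,1) R1=(0,0,1)
Op 6: merge R1<->R0 -> R1=(0,0,1) R0=(0,0,1)
Op 7: merge R1<->R2 -> R1=(0,0,1) R2=(0,0,1)
Op 8: inc R1 by 4 -> R1=(0,4,1) value=5
Op 9: merge R1<->R0 -> R1=(0,4,1) R0=(0,4,1)
Op 10: merge R2<->R0 -> R2=(0,4,1) R0=(0,4,1)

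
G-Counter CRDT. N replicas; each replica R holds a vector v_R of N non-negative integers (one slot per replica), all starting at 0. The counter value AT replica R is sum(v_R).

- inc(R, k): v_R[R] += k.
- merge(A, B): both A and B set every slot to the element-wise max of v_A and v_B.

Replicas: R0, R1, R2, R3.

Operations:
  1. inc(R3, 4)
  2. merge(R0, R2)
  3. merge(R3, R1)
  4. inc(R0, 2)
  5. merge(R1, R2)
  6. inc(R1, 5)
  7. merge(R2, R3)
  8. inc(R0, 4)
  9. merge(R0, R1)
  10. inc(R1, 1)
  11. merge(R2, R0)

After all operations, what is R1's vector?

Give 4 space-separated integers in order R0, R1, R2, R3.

Answer: 6 6 0 4

Derivation:
Op 1: inc R3 by 4 -> R3=(0,0,0,4) value=4
Op 2: merge R0<->R2 -> R0=(0,0,0,0) R2=(0,0,0,0)
Op 3: merge R3<->R1 -> R3=(0,0,0,4) R1=(0,0,0,4)
Op 4: inc R0 by 2 -> R0=(2,0,0,0) value=2
Op 5: merge R1<->R2 -> R1=(0,0,0,4) R2=(0,0,0,4)
Op 6: inc R1 by 5 -> R1=(0,5,0,4) value=9
Op 7: merge R2<->R3 -> R2=(0,0,0,4) R3=(0,0,0,4)
Op 8: inc R0 by 4 -> R0=(6,0,0,0) value=6
Op 9: merge R0<->R1 -> R0=(6,5,0,4) R1=(6,5,0,4)
Op 10: inc R1 by 1 -> R1=(6,6,0,4) value=16
Op 11: merge R2<->R0 -> R2=(6,5,0,4) R0=(6,5,0,4)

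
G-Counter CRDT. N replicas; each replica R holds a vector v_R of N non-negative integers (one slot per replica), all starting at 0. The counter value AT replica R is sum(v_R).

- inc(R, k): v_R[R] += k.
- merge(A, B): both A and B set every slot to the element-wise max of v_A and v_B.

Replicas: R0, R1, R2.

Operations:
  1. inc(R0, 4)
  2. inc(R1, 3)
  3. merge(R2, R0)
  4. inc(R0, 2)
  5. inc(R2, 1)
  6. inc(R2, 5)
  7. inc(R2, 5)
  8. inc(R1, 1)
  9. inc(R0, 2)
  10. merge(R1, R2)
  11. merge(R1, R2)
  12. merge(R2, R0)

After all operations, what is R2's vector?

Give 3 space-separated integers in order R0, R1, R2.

Op 1: inc R0 by 4 -> R0=(4,0,0) value=4
Op 2: inc R1 by 3 -> R1=(0,3,0) value=3
Op 3: merge R2<->R0 -> R2=(4,0,0) R0=(4,0,0)
Op 4: inc R0 by 2 -> R0=(6,0,0) value=6
Op 5: inc R2 by 1 -> R2=(4,0,1) value=5
Op 6: inc R2 by 5 -> R2=(4,0,6) value=10
Op 7: inc R2 by 5 -> R2=(4,0,11) value=15
Op 8: inc R1 by 1 -> R1=(0,4,0) value=4
Op 9: inc R0 by 2 -> R0=(8,0,0) value=8
Op 10: merge R1<->R2 -> R1=(4,4,11) R2=(4,4,11)
Op 11: merge R1<->R2 -> R1=(4,4,11) R2=(4,4,11)
Op 12: merge R2<->R0 -> R2=(8,4,11) R0=(8,4,11)

Answer: 8 4 11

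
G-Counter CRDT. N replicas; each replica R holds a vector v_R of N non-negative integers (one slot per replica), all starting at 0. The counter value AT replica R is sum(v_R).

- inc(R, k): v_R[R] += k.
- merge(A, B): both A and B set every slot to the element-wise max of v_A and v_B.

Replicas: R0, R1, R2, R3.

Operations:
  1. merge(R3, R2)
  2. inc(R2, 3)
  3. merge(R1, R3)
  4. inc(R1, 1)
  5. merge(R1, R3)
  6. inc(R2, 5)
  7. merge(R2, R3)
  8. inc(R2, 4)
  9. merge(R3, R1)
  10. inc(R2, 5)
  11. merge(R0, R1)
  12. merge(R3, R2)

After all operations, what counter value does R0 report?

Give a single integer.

Answer: 9

Derivation:
Op 1: merge R3<->R2 -> R3=(0,0,0,0) R2=(0,0,0,0)
Op 2: inc R2 by 3 -> R2=(0,0,3,0) value=3
Op 3: merge R1<->R3 -> R1=(0,0,0,0) R3=(0,0,0,0)
Op 4: inc R1 by 1 -> R1=(0,1,0,0) value=1
Op 5: merge R1<->R3 -> R1=(0,1,0,0) R3=(0,1,0,0)
Op 6: inc R2 by 5 -> R2=(0,0,8,0) value=8
Op 7: merge R2<->R3 -> R2=(0,1,8,0) R3=(0,1,8,0)
Op 8: inc R2 by 4 -> R2=(0,1,12,0) value=13
Op 9: merge R3<->R1 -> R3=(0,1,8,0) R1=(0,1,8,0)
Op 10: inc R2 by 5 -> R2=(0,1,17,0) value=18
Op 11: merge R0<->R1 -> R0=(0,1,8,0) R1=(0,1,8,0)
Op 12: merge R3<->R2 -> R3=(0,1,17,0) R2=(0,1,17,0)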